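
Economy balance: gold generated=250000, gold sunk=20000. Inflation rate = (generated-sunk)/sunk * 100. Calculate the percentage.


Net gold = 250000 - 20000 = 230000
Inflation rate = net / sunk * 100 = 230000 / 20000 * 100
= 11.5 * 100
= 1150.00%

1150.00%


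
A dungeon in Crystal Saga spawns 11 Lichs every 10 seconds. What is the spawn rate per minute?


Spawns per minute = count * (60 / interval)
= 11 * (60 / 10)
= 11 * 6.0
= 66.0

66.0 per minute


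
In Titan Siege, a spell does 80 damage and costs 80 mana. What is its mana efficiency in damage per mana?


Efficiency = damage / mana
= 80 / 80
= 1.00

1.00 dmg/mana


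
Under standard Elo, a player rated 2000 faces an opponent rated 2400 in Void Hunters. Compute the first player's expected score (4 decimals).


Elo expected score: Ea = 1/(1 + 10^((Rb-Ra)/400))
Rb - Ra = 2400 - 2000 = 400
(Rb-Ra)/400 = 400/400 = 1.0
10^1.0 = 10.0
Ea = 1/(1 + 10.0) = 1/11.0 = 0.0909

0.0909


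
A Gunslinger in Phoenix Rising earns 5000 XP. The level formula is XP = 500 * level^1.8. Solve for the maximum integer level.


XP = 500 * level^1.8, so level = (XP / 500)^(1/1.8)
= (5000 / 500)^(1/1.8)
= 10.0^0.5556
= 3.5938
Floor: level = 3

level 3


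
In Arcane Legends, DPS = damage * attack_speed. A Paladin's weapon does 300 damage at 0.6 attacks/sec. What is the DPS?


DPS = damage * attack_speed
= 300 * 0.6
= 180.0

180.0 DPS


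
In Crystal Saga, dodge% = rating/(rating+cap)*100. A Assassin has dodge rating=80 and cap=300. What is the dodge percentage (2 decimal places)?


dodge% = 80 / (80 + 300) * 100
= 80 / 380 * 100
= 0.210526 * 100
= 21.05%

21.05%


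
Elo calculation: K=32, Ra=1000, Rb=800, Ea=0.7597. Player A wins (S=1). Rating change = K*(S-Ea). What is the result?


Elo update: delta = K * (S - Ea), where S = 1 (wins)
S - Ea = 1 - 0.7597 = 0.2403
Rating change = 32 * 0.2403
= 7.69

7.69 rating points


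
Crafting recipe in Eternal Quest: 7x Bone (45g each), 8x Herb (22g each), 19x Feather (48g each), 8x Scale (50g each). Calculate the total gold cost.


Cost breakdown:
  Bone: 7 * 45 = 315
  Herb: 8 * 22 = 176
  Feather: 19 * 48 = 912
  Scale: 8 * 50 = 400
Total = 315 + 176 + 912 + 400 = 1803

1803 gold


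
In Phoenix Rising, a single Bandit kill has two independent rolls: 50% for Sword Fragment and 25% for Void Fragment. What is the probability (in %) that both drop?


For independent events, P(both) = P(A) * P(B)
= 50% * 25%
= 1250 / 100 %
= 12.5%

12.5%


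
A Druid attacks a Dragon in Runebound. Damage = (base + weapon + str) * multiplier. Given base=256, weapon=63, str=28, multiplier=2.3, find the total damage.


Sum base + weapon + str = 256 + 63 + 28 = 347
Multiply by 2.3:
347 * 2.3 = 798.1

798.1 damage


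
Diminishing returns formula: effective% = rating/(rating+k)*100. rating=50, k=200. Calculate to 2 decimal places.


effective% = rating / (rating + k) * 100
= 50 / (50 + 200) * 100
= 50 / 250 * 100
= 0.2 * 100
= 20.00%

20.00%


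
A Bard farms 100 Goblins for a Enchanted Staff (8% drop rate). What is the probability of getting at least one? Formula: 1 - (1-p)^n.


P(at least one) = 1 - P(none) = 1 - (1-p)^n
p = 8/100 = 0.08
1 - p = 0.92
(1 - p)^100 = 0.92^100 = 0.000239
P(at least one) = 1 - 0.000239 = 0.9998

0.9998


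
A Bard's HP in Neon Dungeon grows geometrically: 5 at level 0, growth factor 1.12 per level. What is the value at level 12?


value = base * growth^level
= 5 * 1.12^12
= 5 * 3.895976
= 19.48

19.48 HP


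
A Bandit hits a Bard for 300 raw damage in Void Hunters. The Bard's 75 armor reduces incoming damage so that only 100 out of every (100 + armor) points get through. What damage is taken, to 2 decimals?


actual = 300 * 100 / (100 + 75)
= 300 * 100 / 175
= 30000 / 175
= 171.43

171.43 damage


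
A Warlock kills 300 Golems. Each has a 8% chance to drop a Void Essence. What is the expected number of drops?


Expected drops = kills * (drop_rate / 100)
= 300 * (8 / 100)
= 300 * 0.08
= 24.0

24.0 drops


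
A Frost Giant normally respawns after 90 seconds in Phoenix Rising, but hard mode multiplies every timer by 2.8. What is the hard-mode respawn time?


Respawn time = base * multiplier
= 90 * 2.8
= 252.0 seconds

252.0 seconds


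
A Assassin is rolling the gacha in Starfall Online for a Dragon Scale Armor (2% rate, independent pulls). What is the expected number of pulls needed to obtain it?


Expected pulls for a geometric distribution = 1/p = 100 / rate%
= 100 / 2
= 50.0

50.0 pulls


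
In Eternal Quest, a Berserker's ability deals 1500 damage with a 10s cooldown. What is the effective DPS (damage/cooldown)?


DPS = damage / cooldown
= 1500 / 10
= 150.00

150.00 DPS


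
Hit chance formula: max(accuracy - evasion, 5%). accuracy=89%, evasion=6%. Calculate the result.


accuracy - evasion = 89 - 6 = 83
Apply floor: max(83, 5) = 83
Hit chance = 83%

83%


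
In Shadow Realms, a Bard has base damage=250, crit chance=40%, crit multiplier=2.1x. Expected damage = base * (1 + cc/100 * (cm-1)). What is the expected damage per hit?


E[dmg] = base * (1 + crit_chance * (crit_mult - 1))
cc as decimal = 40/100 = 0.4
cm - 1 = 2.1 - 1 = 1.1
Bonus factor = 0.4 * 1.1 = 0.44
Total multiplier = 1 + 0.44 = 1.44
Expected damage = 250 * 1.44 = 360.00

360.00 damage


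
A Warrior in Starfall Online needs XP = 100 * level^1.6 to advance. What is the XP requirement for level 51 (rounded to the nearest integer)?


XP = 100 * level^1.6
Substitute level = 51:
XP = 100 * 51^1.6
= 100 * 539.6501
= 53965

53965 XP


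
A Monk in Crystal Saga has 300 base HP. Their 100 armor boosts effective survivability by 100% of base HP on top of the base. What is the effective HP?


EHP = 300 * (1 + 100/100)
= 300 * (1 + 1.0)
= 300 * 2.0
= 600.0

600.0 EHP


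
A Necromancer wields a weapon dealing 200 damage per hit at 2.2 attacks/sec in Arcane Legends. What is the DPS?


DPS = damage * attack_speed
= 200 * 2.2
= 440.0

440.0 DPS


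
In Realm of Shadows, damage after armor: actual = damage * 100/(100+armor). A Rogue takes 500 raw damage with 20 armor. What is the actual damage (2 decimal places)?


actual = 500 * 100 / (100 + 20)
= 500 * 100 / 120
= 50000 / 120
= 416.67

416.67 damage


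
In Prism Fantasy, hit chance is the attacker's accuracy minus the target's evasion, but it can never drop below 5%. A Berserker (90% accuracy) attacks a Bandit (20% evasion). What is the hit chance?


accuracy - evasion = 90 - 20 = 70
Apply floor: max(70, 5) = 70
Hit chance = 70%

70%


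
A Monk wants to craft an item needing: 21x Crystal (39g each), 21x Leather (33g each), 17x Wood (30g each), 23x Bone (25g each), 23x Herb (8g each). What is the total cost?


Cost breakdown:
  Crystal: 21 * 39 = 819
  Leather: 21 * 33 = 693
  Wood: 17 * 30 = 510
  Bone: 23 * 25 = 575
  Herb: 23 * 8 = 184
Total = 819 + 693 + 510 + 575 + 184 = 2781

2781 gold


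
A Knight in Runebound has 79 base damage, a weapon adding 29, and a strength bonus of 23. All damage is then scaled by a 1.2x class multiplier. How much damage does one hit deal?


Sum base + weapon + str = 79 + 29 + 23 = 131
Multiply by 1.2:
131 * 1.2 = 157.2

157.2 damage


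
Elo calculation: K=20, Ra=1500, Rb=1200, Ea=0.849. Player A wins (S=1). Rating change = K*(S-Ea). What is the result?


Elo update: delta = K * (S - Ea), where S = 1 (wins)
S - Ea = 1 - 0.849 = 0.151
Rating change = 20 * 0.151
= 3.02

3.02 rating points


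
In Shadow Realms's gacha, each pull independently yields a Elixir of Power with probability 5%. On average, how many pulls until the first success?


Expected pulls for a geometric distribution = 1/p = 100 / rate%
= 100 / 5
= 20.0

20.0 pulls


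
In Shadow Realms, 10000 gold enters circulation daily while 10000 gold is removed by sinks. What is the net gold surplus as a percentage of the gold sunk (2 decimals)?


Net gold = 10000 - 10000 = 0
Inflation rate = net / sunk * 100 = 0 / 10000 * 100
= 0.0 * 100
= 0.00%

0.00%


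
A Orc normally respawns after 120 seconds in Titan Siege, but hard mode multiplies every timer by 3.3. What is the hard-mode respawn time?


Respawn time = base * multiplier
= 120 * 3.3
= 396.0 seconds

396.0 seconds


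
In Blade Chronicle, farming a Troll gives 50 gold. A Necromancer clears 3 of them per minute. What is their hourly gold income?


Gold per minute = 50 * 3 = 150
Gold per hour = 150 * 60 = 9000

9000 gold/hour


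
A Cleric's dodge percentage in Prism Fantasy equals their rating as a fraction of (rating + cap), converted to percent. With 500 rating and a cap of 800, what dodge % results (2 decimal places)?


dodge% = 500 / (500 + 800) * 100
= 500 / 1300 * 100
= 0.384615 * 100
= 38.46%

38.46%


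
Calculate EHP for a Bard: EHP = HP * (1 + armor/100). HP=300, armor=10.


EHP = 300 * (1 + 10/100)
= 300 * (1 + 0.1)
= 300 * 1.1
= 330.0

330.0 EHP


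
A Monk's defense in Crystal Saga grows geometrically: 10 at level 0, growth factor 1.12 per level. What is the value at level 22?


value = base * growth^level
= 10 * 1.12^22
= 10 * 12.10031
= 121.00

121.00 defense


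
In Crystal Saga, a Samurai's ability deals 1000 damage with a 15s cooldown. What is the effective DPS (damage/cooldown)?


DPS = damage / cooldown
= 1000 / 15
= 66.67

66.67 DPS


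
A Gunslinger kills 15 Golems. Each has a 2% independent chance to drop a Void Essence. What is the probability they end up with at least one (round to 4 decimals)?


P(at least one) = 1 - P(none) = 1 - (1-p)^n
p = 2/100 = 0.02
1 - p = 0.98
(1 - p)^15 = 0.98^15 = 0.738569
P(at least one) = 1 - 0.738569 = 0.2614

0.2614


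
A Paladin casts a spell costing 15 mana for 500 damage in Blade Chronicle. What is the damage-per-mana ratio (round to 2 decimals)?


Efficiency = damage / mana
= 500 / 15
= 33.33

33.33 dmg/mana


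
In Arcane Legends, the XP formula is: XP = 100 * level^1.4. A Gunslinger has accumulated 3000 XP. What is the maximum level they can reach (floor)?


XP = 100 * level^1.4, so level = (XP / 100)^(1/1.4)
= (3000 / 100)^(1/1.4)
= 30.0^0.7143
= 11.3524
Floor: level = 11

level 11


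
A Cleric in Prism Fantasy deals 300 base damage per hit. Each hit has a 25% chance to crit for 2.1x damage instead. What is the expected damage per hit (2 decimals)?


E[dmg] = base * (1 + crit_chance * (crit_mult - 1))
cc as decimal = 25/100 = 0.25
cm - 1 = 2.1 - 1 = 1.1
Bonus factor = 0.25 * 1.1 = 0.275
Total multiplier = 1 + 0.275 = 1.275
Expected damage = 300 * 1.275 = 382.50

382.50 damage


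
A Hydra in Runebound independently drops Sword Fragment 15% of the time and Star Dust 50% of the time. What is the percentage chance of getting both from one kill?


For independent events, P(both) = P(A) * P(B)
= 15% * 50%
= 750 / 100 %
= 7.5%

7.5%


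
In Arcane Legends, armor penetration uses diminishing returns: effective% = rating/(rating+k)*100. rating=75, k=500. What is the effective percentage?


effective% = rating / (rating + k) * 100
= 75 / (75 + 500) * 100
= 75 / 575 * 100
= 0.130435 * 100
= 13.04%

13.04%


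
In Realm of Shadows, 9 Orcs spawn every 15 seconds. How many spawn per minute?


Spawns per minute = count * (60 / interval)
= 9 * (60 / 15)
= 9 * 4.0
= 36.0

36.0 per minute


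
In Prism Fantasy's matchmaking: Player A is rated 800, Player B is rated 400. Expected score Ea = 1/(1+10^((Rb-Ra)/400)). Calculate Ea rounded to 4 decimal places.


Elo expected score: Ea = 1/(1 + 10^((Rb-Ra)/400))
Rb - Ra = 400 - 800 = -400
(Rb-Ra)/400 = -400/400 = -1.0
10^-1.0 = 0.1
Ea = 1/(1 + 0.1) = 1/1.1 = 0.9091

0.9091


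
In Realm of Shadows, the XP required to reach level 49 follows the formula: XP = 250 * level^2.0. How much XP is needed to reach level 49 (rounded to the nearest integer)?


XP = 250 * level^2.0
Substitute level = 49:
XP = 250 * 49^2.0
= 250 * 2401.0
= 600250

600250 XP


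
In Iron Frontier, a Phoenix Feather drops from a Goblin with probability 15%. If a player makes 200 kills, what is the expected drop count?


Expected drops = kills * (drop_rate / 100)
= 200 * (15 / 100)
= 200 * 0.15
= 30.0

30.0 drops


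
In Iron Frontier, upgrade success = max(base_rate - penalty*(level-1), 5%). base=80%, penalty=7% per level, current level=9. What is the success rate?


raw_rate = 80 - 7 * (9 - 1)
= 80 - 7 * 8
= 80 - 56
= 24
Apply floor: max(24, 5) = 24%

24%


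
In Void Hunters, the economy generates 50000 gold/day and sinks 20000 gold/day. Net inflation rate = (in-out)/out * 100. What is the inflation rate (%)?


Net gold = 50000 - 20000 = 30000
Inflation rate = net / sunk * 100 = 30000 / 20000 * 100
= 1.5 * 100
= 150.00%

150.00%


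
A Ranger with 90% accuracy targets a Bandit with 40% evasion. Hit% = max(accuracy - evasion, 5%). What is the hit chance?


accuracy - evasion = 90 - 40 = 50
Apply floor: max(50, 5) = 50
Hit chance = 50%

50%


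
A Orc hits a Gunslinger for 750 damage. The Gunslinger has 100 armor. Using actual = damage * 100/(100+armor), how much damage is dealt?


actual = 750 * 100 / (100 + 100)
= 750 * 100 / 200
= 75000 / 200
= 375.00

375.00 damage


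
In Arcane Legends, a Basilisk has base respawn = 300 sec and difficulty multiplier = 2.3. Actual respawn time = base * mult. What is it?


Respawn time = base * multiplier
= 300 * 2.3
= 690.0 seconds

690.0 seconds


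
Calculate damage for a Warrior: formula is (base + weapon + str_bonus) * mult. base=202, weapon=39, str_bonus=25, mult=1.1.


Sum base + weapon + str = 202 + 39 + 25 = 266
Multiply by 1.1:
266 * 1.1 = 292.6

292.6 damage


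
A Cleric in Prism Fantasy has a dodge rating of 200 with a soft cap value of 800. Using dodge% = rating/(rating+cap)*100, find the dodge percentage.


dodge% = 200 / (200 + 800) * 100
= 200 / 1000 * 100
= 0.2 * 100
= 20.00%

20.00%


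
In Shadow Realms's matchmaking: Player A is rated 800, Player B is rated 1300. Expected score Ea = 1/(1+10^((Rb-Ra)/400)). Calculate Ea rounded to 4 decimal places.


Elo expected score: Ea = 1/(1 + 10^((Rb-Ra)/400))
Rb - Ra = 1300 - 800 = 500
(Rb-Ra)/400 = 500/400 = 1.25
10^1.25 = 17.782794
Ea = 1/(1 + 17.782794) = 1/18.782794 = 0.0532

0.0532


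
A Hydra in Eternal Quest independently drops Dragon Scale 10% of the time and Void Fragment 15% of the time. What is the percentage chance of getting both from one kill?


For independent events, P(both) = P(A) * P(B)
= 10% * 15%
= 150 / 100 %
= 1.5%

1.5%


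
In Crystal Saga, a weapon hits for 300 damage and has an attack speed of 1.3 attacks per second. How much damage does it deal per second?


DPS = damage * attack_speed
= 300 * 1.3
= 390.0

390.0 DPS


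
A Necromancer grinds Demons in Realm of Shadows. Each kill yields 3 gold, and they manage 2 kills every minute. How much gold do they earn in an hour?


Gold per minute = 3 * 2 = 6
Gold per hour = 6 * 60 = 360

360 gold/hour


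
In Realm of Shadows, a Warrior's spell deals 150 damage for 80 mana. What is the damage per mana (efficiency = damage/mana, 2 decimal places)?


Efficiency = damage / mana
= 150 / 80
= 1.88

1.88 dmg/mana


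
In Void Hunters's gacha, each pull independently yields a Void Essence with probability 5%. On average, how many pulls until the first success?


Expected pulls for a geometric distribution = 1/p = 100 / rate%
= 100 / 5
= 20.0

20.0 pulls


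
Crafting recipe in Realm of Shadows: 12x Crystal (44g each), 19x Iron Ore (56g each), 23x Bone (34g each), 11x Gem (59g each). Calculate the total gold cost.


Cost breakdown:
  Crystal: 12 * 44 = 528
  Iron Ore: 19 * 56 = 1064
  Bone: 23 * 34 = 782
  Gem: 11 * 59 = 649
Total = 528 + 1064 + 782 + 649 = 3023

3023 gold


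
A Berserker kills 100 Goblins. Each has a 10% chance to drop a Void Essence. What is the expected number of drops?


Expected drops = kills * (drop_rate / 100)
= 100 * (10 / 100)
= 100 * 0.1
= 10.0

10.0 drops


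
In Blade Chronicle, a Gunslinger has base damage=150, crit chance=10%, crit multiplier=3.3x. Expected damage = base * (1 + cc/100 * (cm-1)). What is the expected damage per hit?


E[dmg] = base * (1 + crit_chance * (crit_mult - 1))
cc as decimal = 10/100 = 0.1
cm - 1 = 3.3 - 1 = 2.3
Bonus factor = 0.1 * 2.3 = 0.23
Total multiplier = 1 + 0.23 = 1.23
Expected damage = 150 * 1.23 = 184.50

184.50 damage


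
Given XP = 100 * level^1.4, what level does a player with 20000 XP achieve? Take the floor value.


XP = 100 * level^1.4, so level = (XP / 100)^(1/1.4)
= (20000 / 100)^(1/1.4)
= 200.0^0.7143
= 44.0142
Floor: level = 44

level 44


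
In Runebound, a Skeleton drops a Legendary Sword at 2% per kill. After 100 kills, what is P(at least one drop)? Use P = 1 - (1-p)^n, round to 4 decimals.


P(at least one) = 1 - P(none) = 1 - (1-p)^n
p = 2/100 = 0.02
1 - p = 0.98
(1 - p)^100 = 0.98^100 = 0.132620
P(at least one) = 1 - 0.132620 = 0.8674

0.8674


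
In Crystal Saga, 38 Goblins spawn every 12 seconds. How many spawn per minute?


Spawns per minute = count * (60 / interval)
= 38 * (60 / 12)
= 38 * 5.0
= 190.0

190.0 per minute


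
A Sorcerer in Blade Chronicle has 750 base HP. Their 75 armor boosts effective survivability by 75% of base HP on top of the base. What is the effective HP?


EHP = 750 * (1 + 75/100)
= 750 * (1 + 0.75)
= 750 * 1.75
= 1312.5

1312.5 EHP


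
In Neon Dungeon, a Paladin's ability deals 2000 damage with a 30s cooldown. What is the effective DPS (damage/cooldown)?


DPS = damage / cooldown
= 2000 / 30
= 66.67

66.67 DPS


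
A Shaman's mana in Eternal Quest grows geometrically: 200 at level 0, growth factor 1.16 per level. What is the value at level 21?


value = base * growth^level
= 200 * 1.16^21
= 200 * 22.574481
= 4514.90

4514.90 mana


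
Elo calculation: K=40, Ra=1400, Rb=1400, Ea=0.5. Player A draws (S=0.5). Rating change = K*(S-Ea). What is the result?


Elo update: delta = K * (S - Ea), where S = 0.5 (draws)
S - Ea = 0.5 - 0.5 = 0.0
Rating change = 40 * 0.0
= 0.00

0.00 rating points


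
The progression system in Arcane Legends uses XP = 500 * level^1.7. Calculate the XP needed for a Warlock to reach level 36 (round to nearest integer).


XP = 500 * level^1.7
Substitute level = 36:
XP = 500 * 36^1.7
= 500 * 442.2973
= 221149

221149 XP


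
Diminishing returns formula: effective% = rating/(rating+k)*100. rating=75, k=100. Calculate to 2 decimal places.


effective% = rating / (rating + k) * 100
= 75 / (75 + 100) * 100
= 75 / 175 * 100
= 0.428571 * 100
= 42.86%

42.86%


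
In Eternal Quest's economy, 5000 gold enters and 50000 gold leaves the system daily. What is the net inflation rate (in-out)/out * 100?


Net gold = 5000 - 50000 = -45000
Inflation rate = net / sunk * 100 = -45000 / 50000 * 100
= -0.9 * 100
= -90.00%

-90.00%


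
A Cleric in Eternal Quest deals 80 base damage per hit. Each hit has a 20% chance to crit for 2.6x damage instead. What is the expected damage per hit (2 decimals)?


E[dmg] = base * (1 + crit_chance * (crit_mult - 1))
cc as decimal = 20/100 = 0.2
cm - 1 = 2.6 - 1 = 1.6
Bonus factor = 0.2 * 1.6 = 0.32
Total multiplier = 1 + 0.32 = 1.32
Expected damage = 80 * 1.32 = 105.60

105.60 damage


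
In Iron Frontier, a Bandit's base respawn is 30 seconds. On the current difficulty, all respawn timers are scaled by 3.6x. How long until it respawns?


Respawn time = base * multiplier
= 30 * 3.6
= 108.0 seconds

108.0 seconds


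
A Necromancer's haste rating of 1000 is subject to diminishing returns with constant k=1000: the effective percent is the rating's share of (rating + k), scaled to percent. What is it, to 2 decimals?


effective% = rating / (rating + k) * 100
= 1000 / (1000 + 1000) * 100
= 1000 / 2000 * 100
= 0.5 * 100
= 50.00%

50.00%


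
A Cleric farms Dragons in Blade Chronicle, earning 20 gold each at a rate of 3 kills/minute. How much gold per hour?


Gold per minute = 20 * 3 = 60
Gold per hour = 60 * 60 = 3600

3600 gold/hour


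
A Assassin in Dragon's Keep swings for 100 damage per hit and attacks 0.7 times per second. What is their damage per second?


DPS = damage * attack_speed
= 100 * 0.7
= 70.0

70.0 DPS


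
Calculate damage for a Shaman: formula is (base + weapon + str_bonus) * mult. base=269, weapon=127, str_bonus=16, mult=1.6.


Sum base + weapon + str = 269 + 127 + 16 = 412
Multiply by 1.6:
412 * 1.6 = 659.2

659.2 damage


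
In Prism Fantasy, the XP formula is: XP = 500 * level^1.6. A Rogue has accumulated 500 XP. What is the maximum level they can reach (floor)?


XP = 500 * level^1.6, so level = (XP / 500)^(1/1.6)
= (500 / 500)^(1/1.6)
= 1.0^0.625
= 1.0
Floor: level = 1

level 1


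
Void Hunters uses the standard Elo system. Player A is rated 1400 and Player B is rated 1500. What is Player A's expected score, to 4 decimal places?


Elo expected score: Ea = 1/(1 + 10^((Rb-Ra)/400))
Rb - Ra = 1500 - 1400 = 100
(Rb-Ra)/400 = 100/400 = 0.25
10^0.25 = 1.778279
Ea = 1/(1 + 1.778279) = 1/2.778279 = 0.3599

0.3599


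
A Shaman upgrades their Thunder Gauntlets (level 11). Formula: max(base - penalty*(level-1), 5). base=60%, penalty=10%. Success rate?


raw_rate = 60 - 10 * (11 - 1)
= 60 - 10 * 10
= 60 - 100
= -40
Apply floor: max(-40, 5) = 5%

5%


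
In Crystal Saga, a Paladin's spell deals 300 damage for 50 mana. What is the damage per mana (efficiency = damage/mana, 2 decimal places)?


Efficiency = damage / mana
= 300 / 50
= 6.00

6.00 dmg/mana


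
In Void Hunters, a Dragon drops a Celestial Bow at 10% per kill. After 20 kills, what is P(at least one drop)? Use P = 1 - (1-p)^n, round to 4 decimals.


P(at least one) = 1 - P(none) = 1 - (1-p)^n
p = 10/100 = 0.1
1 - p = 0.9
(1 - p)^20 = 0.9^20 = 0.121577
P(at least one) = 1 - 0.121577 = 0.8784

0.8784


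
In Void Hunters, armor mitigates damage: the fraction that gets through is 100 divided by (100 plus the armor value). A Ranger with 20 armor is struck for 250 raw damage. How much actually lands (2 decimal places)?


actual = 250 * 100 / (100 + 20)
= 250 * 100 / 120
= 25000 / 120
= 208.33

208.33 damage


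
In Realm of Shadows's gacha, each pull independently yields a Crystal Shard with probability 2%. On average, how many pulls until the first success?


Expected pulls for a geometric distribution = 1/p = 100 / rate%
= 100 / 2
= 50.0

50.0 pulls


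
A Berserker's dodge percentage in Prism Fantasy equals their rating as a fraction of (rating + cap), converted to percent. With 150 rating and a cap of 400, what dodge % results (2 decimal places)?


dodge% = 150 / (150 + 400) * 100
= 150 / 550 * 100
= 0.272727 * 100
= 27.27%

27.27%


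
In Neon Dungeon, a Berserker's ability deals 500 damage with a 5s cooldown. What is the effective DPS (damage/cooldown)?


DPS = damage / cooldown
= 500 / 5
= 100.00

100.00 DPS


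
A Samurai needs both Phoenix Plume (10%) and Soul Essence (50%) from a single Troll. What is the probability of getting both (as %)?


For independent events, P(both) = P(A) * P(B)
= 10% * 50%
= 500 / 100 %
= 5.0%

5.0%


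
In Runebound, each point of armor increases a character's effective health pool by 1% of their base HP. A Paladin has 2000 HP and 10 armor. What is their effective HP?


EHP = 2000 * (1 + 10/100)
= 2000 * (1 + 0.1)
= 2000 * 1.1
= 2200.0

2200.0 EHP


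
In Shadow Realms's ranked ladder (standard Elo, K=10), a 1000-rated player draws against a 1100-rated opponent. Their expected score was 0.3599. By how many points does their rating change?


Elo update: delta = K * (S - Ea), where S = 0.5 (draws)
S - Ea = 0.5 - 0.3599 = 0.1401
Rating change = 10 * 0.1401
= 1.40

1.40 rating points


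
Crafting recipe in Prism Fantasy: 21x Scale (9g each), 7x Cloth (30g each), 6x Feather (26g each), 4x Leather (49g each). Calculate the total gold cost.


Cost breakdown:
  Scale: 21 * 9 = 189
  Cloth: 7 * 30 = 210
  Feather: 6 * 26 = 156
  Leather: 4 * 49 = 196
Total = 189 + 210 + 156 + 196 = 751

751 gold


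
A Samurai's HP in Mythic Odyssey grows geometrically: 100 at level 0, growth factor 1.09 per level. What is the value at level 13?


value = base * growth^level
= 100 * 1.09^13
= 100 * 3.065805
= 306.58

306.58 HP


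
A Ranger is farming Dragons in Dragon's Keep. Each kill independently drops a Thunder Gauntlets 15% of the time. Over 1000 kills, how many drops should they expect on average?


Expected drops = kills * (drop_rate / 100)
= 1000 * (15 / 100)
= 1000 * 0.15
= 150.0

150.0 drops


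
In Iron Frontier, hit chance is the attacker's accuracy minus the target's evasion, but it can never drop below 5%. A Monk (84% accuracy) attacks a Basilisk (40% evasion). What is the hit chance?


accuracy - evasion = 84 - 40 = 44
Apply floor: max(44, 5) = 44
Hit chance = 44%

44%


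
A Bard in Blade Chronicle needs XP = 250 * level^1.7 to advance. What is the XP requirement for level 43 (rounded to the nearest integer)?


XP = 250 * level^1.7
Substitute level = 43:
XP = 250 * 43^1.7
= 250 * 598.2688
= 149567

149567 XP


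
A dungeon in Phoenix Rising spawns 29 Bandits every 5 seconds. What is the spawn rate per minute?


Spawns per minute = count * (60 / interval)
= 29 * (60 / 5)
= 29 * 12.0
= 348.0

348.0 per minute


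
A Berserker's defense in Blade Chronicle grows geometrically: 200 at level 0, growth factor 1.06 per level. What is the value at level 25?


value = base * growth^level
= 200 * 1.06^25
= 200 * 4.291871
= 858.37

858.37 defense


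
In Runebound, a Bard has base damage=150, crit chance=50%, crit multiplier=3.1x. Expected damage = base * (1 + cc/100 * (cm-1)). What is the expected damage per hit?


E[dmg] = base * (1 + crit_chance * (crit_mult - 1))
cc as decimal = 50/100 = 0.5
cm - 1 = 3.1 - 1 = 2.1
Bonus factor = 0.5 * 2.1 = 1.05
Total multiplier = 1 + 1.05 = 2.05
Expected damage = 150 * 2.05 = 307.50

307.50 damage


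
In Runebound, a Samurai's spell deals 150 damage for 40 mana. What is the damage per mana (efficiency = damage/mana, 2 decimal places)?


Efficiency = damage / mana
= 150 / 40
= 3.75

3.75 dmg/mana


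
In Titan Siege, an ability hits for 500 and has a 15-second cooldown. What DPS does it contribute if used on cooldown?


DPS = damage / cooldown
= 500 / 15
= 33.33

33.33 DPS


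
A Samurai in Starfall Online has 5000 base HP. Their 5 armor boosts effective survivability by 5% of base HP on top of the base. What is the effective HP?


EHP = 5000 * (1 + 5/100)
= 5000 * (1 + 0.05)
= 5000 * 1.05
= 5250.0

5250.0 EHP


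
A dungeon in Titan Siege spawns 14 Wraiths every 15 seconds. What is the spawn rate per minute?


Spawns per minute = count * (60 / interval)
= 14 * (60 / 15)
= 14 * 4.0
= 56.0

56.0 per minute


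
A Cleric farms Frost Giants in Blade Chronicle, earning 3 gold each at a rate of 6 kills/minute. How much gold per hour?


Gold per minute = 3 * 6 = 18
Gold per hour = 18 * 60 = 1080

1080 gold/hour


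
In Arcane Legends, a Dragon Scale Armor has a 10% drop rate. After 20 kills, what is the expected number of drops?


Expected drops = kills * (drop_rate / 100)
= 20 * (10 / 100)
= 20 * 0.1
= 2.0

2.0 drops


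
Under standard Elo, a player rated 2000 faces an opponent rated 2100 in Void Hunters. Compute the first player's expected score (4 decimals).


Elo expected score: Ea = 1/(1 + 10^((Rb-Ra)/400))
Rb - Ra = 2100 - 2000 = 100
(Rb-Ra)/400 = 100/400 = 0.25
10^0.25 = 1.778279
Ea = 1/(1 + 1.778279) = 1/2.778279 = 0.3599

0.3599


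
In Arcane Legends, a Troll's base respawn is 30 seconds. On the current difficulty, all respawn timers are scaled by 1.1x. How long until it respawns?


Respawn time = base * multiplier
= 30 * 1.1
= 33.0 seconds

33.0 seconds


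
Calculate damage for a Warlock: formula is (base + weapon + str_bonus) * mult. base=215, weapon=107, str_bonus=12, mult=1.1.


Sum base + weapon + str = 215 + 107 + 12 = 334
Multiply by 1.1:
334 * 1.1 = 367.4

367.4 damage


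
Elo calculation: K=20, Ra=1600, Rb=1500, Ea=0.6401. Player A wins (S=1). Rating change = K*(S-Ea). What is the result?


Elo update: delta = K * (S - Ea), where S = 1 (wins)
S - Ea = 1 - 0.6401 = 0.3599
Rating change = 20 * 0.3599
= 7.20

7.20 rating points


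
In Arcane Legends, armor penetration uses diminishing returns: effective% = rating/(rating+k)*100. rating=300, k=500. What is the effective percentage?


effective% = rating / (rating + k) * 100
= 300 / (300 + 500) * 100
= 300 / 800 * 100
= 0.375 * 100
= 37.50%

37.50%


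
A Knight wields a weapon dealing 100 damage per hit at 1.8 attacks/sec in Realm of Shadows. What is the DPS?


DPS = damage * attack_speed
= 100 * 1.8
= 180.0

180.0 DPS


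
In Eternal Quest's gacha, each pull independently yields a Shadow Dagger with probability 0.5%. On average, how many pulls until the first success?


Expected pulls for a geometric distribution = 1/p = 100 / rate%
= 100 / 0.5
= 200.0

200.0 pulls


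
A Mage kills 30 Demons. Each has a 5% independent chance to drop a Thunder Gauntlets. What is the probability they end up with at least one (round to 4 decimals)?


P(at least one) = 1 - P(none) = 1 - (1-p)^n
p = 5/100 = 0.05
1 - p = 0.95
(1 - p)^30 = 0.95^30 = 0.214639
P(at least one) = 1 - 0.214639 = 0.7854

0.7854


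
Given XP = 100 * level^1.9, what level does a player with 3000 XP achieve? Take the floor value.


XP = 100 * level^1.9, so level = (XP / 100)^(1/1.9)
= (3000 / 100)^(1/1.9)
= 30.0^0.5263
= 5.9901
Floor: level = 5

level 5


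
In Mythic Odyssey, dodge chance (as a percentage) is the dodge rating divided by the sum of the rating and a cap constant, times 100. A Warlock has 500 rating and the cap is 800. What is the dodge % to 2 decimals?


dodge% = 500 / (500 + 800) * 100
= 500 / 1300 * 100
= 0.384615 * 100
= 38.46%

38.46%


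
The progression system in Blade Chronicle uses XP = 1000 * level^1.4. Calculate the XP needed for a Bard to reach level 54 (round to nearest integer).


XP = 1000 * level^1.4
Substitute level = 54:
XP = 1000 * 54^1.4
= 1000 * 266.2878
= 266288

266288 XP


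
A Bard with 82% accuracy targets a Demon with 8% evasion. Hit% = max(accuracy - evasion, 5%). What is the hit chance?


accuracy - evasion = 82 - 8 = 74
Apply floor: max(74, 5) = 74
Hit chance = 74%

74%


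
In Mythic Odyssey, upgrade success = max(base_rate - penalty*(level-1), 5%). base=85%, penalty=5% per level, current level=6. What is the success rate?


raw_rate = 85 - 5 * (6 - 1)
= 85 - 5 * 5
= 85 - 25
= 60
Apply floor: max(60, 5) = 60%

60%


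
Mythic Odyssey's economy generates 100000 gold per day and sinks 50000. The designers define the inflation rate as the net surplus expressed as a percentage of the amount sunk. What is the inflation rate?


Net gold = 100000 - 50000 = 50000
Inflation rate = net / sunk * 100 = 50000 / 50000 * 100
= 1.0 * 100
= 100.00%

100.00%


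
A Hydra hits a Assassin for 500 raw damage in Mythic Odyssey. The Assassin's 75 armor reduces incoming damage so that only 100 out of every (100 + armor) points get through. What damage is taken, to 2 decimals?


actual = 500 * 100 / (100 + 75)
= 500 * 100 / 175
= 50000 / 175
= 285.71

285.71 damage


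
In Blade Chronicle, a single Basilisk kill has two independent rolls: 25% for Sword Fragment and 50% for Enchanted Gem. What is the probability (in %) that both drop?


For independent events, P(both) = P(A) * P(B)
= 25% * 50%
= 1250 / 100 %
= 12.5%

12.5%


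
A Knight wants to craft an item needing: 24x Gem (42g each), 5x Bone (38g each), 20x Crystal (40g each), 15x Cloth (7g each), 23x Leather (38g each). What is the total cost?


Cost breakdown:
  Gem: 24 * 42 = 1008
  Bone: 5 * 38 = 190
  Crystal: 20 * 40 = 800
  Cloth: 15 * 7 = 105
  Leather: 23 * 38 = 874
Total = 1008 + 190 + 800 + 105 + 874 = 2977

2977 gold


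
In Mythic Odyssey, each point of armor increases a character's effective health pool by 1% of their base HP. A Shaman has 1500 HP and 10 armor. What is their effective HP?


EHP = 1500 * (1 + 10/100)
= 1500 * (1 + 0.1)
= 1500 * 1.1
= 1650.0

1650.0 EHP


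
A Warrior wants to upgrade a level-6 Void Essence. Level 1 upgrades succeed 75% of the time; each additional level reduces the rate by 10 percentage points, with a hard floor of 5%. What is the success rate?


raw_rate = 75 - 10 * (6 - 1)
= 75 - 10 * 5
= 75 - 50
= 25
Apply floor: max(25, 5) = 25%

25%


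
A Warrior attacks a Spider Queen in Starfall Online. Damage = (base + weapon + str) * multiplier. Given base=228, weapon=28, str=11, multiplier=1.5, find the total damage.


Sum base + weapon + str = 228 + 28 + 11 = 267
Multiply by 1.5:
267 * 1.5 = 400.5

400.5 damage


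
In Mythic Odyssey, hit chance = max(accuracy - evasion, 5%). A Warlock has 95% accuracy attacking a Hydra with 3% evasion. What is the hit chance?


accuracy - evasion = 95 - 3 = 92
Apply floor: max(92, 5) = 92
Hit chance = 92%

92%


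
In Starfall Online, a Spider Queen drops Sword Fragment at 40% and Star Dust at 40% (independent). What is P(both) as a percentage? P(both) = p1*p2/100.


For independent events, P(both) = P(A) * P(B)
= 40% * 40%
= 1600 / 100 %
= 16.0%

16.0%


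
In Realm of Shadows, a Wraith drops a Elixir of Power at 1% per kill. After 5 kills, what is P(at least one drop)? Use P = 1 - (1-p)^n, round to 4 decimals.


P(at least one) = 1 - P(none) = 1 - (1-p)^n
p = 1/100 = 0.01
1 - p = 0.99
(1 - p)^5 = 0.99^5 = 0.950990
P(at least one) = 1 - 0.950990 = 0.0490

0.0490


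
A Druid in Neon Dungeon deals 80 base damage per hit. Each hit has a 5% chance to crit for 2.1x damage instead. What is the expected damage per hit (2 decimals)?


E[dmg] = base * (1 + crit_chance * (crit_mult - 1))
cc as decimal = 5/100 = 0.05
cm - 1 = 2.1 - 1 = 1.1
Bonus factor = 0.05 * 1.1 = 0.055
Total multiplier = 1 + 0.055 = 1.055
Expected damage = 80 * 1.055 = 84.40

84.40 damage


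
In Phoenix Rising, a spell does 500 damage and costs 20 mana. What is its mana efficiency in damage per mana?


Efficiency = damage / mana
= 500 / 20
= 25.00

25.00 dmg/mana


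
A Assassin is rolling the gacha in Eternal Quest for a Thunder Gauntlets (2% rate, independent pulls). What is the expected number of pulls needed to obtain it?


Expected pulls for a geometric distribution = 1/p = 100 / rate%
= 100 / 2
= 50.0

50.0 pulls


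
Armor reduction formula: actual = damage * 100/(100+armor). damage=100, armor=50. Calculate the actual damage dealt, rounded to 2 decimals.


actual = 100 * 100 / (100 + 50)
= 100 * 100 / 150
= 10000 / 150
= 66.67

66.67 damage


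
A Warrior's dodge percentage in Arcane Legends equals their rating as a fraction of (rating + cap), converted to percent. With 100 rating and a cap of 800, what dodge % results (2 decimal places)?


dodge% = 100 / (100 + 800) * 100
= 100 / 900 * 100
= 0.111111 * 100
= 11.11%

11.11%


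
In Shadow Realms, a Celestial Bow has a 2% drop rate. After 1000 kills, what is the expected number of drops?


Expected drops = kills * (drop_rate / 100)
= 1000 * (2 / 100)
= 1000 * 0.02
= 20.0

20.0 drops


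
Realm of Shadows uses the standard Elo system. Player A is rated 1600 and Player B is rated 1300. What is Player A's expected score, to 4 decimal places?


Elo expected score: Ea = 1/(1 + 10^((Rb-Ra)/400))
Rb - Ra = 1300 - 1600 = -300
(Rb-Ra)/400 = -300/400 = -0.75
10^-0.75 = 0.177828
Ea = 1/(1 + 0.177828) = 1/1.177828 = 0.8490

0.8490


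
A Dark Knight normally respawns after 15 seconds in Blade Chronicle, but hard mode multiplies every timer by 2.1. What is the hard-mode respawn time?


Respawn time = base * multiplier
= 15 * 2.1
= 31.5 seconds

31.5 seconds


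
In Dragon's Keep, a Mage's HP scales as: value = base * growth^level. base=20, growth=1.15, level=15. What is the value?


value = base * growth^level
= 20 * 1.15^15
= 20 * 8.137062
= 162.74

162.74 HP


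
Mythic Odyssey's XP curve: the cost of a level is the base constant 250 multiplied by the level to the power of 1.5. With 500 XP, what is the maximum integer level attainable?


XP = 250 * level^1.5, so level = (XP / 250)^(1/1.5)
= (500 / 250)^(1/1.5)
= 2.0^0.6667
= 1.5874
Floor: level = 1

level 1


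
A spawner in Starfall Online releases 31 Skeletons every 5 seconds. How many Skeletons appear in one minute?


Spawns per minute = count * (60 / interval)
= 31 * (60 / 5)
= 31 * 12.0
= 372.0

372.0 per minute


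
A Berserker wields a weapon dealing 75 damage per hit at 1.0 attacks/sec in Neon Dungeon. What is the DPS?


DPS = damage * attack_speed
= 75 * 1.0
= 75.0

75.0 DPS


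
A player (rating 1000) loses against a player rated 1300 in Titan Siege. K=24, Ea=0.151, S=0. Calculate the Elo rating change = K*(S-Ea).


Elo update: delta = K * (S - Ea), where S = 0 (loses)
S - Ea = 0 - 0.151 = -0.151
Rating change = 24 * -0.151
= -3.62

-3.62 rating points


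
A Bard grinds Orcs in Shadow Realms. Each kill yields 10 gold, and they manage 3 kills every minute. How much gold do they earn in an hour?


Gold per minute = 10 * 3 = 30
Gold per hour = 30 * 60 = 1800

1800 gold/hour


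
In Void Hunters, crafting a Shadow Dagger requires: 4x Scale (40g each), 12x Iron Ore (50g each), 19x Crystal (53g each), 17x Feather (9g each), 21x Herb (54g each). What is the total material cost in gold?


Cost breakdown:
  Scale: 4 * 40 = 160
  Iron Ore: 12 * 50 = 600
  Crystal: 19 * 53 = 1007
  Feather: 17 * 9 = 153
  Herb: 21 * 54 = 1134
Total = 160 + 600 + 1007 + 153 + 1134 = 3054

3054 gold


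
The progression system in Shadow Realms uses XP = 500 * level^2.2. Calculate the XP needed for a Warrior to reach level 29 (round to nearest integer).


XP = 500 * level^2.2
Substitute level = 29:
XP = 500 * 29^2.2
= 500 * 1649.2086
= 824604

824604 XP


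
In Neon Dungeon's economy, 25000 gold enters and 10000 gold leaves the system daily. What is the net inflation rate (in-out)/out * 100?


Net gold = 25000 - 10000 = 15000
Inflation rate = net / sunk * 100 = 15000 / 10000 * 100
= 1.5 * 100
= 150.00%

150.00%


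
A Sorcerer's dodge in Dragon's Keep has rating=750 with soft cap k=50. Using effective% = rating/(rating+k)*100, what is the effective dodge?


effective% = rating / (rating + k) * 100
= 750 / (750 + 50) * 100
= 750 / 800 * 100
= 0.9375 * 100
= 93.75%

93.75%


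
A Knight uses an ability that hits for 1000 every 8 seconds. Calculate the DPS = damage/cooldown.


DPS = damage / cooldown
= 1000 / 8
= 125.00

125.00 DPS


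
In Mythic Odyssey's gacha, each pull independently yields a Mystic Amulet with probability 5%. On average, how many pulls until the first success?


Expected pulls for a geometric distribution = 1/p = 100 / rate%
= 100 / 5
= 20.0

20.0 pulls


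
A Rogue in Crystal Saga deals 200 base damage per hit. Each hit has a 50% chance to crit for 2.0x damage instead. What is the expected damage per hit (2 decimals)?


E[dmg] = base * (1 + crit_chance * (crit_mult - 1))
cc as decimal = 50/100 = 0.5
cm - 1 = 2.0 - 1 = 1.0
Bonus factor = 0.5 * 1.0 = 0.5
Total multiplier = 1 + 0.5 = 1.5
Expected damage = 200 * 1.5 = 300.00

300.00 damage


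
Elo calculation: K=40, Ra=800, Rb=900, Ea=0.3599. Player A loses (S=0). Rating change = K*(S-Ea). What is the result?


Elo update: delta = K * (S - Ea), where S = 0 (loses)
S - Ea = 0 - 0.3599 = -0.3599
Rating change = 40 * -0.3599
= -14.40

-14.40 rating points


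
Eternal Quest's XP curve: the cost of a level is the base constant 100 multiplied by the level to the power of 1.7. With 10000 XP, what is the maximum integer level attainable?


XP = 100 * level^1.7, so level = (XP / 100)^(1/1.7)
= (10000 / 100)^(1/1.7)
= 100.0^0.5882
= 15.0131
Floor: level = 15

level 15


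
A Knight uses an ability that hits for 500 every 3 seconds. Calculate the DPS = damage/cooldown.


DPS = damage / cooldown
= 500 / 3
= 166.67

166.67 DPS
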